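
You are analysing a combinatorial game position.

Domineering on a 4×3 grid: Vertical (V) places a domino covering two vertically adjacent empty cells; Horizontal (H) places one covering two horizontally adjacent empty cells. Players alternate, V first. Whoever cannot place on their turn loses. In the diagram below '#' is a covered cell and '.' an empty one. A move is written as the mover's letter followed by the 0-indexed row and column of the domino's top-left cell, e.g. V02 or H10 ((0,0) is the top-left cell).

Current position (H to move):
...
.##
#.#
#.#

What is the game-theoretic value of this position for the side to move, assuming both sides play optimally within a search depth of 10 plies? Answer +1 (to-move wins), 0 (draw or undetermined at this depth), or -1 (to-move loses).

ply 1, H at .../.##/#.#/#.# | H00=-1→##./.##/#.#/#.#*; H01=-1→.##/.##/#.#/#.#
ply 2, V at ##./.##/#.#/#.# | V21=+1→##./.##/###/###*
ply 3: ##./.##/###/### is terminal -1 (H); from .../.##/#.#/#.# depth 10

value(.../.##/#.#/#.#, H) = -1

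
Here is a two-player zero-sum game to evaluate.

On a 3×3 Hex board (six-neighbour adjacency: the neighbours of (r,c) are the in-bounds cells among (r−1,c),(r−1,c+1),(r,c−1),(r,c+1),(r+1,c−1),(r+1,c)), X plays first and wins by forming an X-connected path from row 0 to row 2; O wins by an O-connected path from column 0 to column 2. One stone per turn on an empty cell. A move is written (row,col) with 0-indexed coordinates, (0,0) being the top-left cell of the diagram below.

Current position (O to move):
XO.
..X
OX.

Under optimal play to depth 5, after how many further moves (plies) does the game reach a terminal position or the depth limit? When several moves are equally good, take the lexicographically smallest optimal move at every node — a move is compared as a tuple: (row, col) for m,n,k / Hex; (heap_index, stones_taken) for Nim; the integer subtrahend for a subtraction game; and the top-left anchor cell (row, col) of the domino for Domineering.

PV length from [XO./..X/OX.]: 3 plies

ply 1, O at XO./..X/OX. | (0,2)=+1→XOO/..X/OX.*; (1,0)=-1→XO./O.X/OX.; (1,1)=-1→XO./.OX/OX.; (2,2)=-1→XO./..X/OXO
ply 2, X at XOO/..X/OX. | (1,0)=-1→XOO/X.X/OX.*; (1,1)=-1→XOO/.XX/OX.; (2,2)=-1→XOO/..X/OXX
ply 3, O at XOO/X.X/OX. | (1,1)=+1→XOO/XOX/OX.*; (2,2)=-1→XOO/X.X/OXO
ply 4: XOO/XOX/OX. is terminal -1 (X); from XO./..X/OX. depth 5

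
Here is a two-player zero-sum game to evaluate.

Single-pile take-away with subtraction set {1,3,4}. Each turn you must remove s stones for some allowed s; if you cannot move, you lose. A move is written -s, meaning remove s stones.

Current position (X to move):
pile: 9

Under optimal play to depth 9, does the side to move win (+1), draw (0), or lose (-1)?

value(9, X) = -1

p1 X@[9]: -1[8]-1* -3[6]-1 -4[5]-1
p2 O@[8]: -1[7]+1* -3[5]-1 -4[4]-1
p3 X@[7]: -1[6]-1* -3[4]-1 -4[3]-1
p4 O@[6]: -1[5]-1 -3[3]-1 -4[2]+1*
p5 X@[2]: -1[1]-1*
p6 O@[1]: -1[0]+1*
p7 X@[0] terminal -1; root [9] d9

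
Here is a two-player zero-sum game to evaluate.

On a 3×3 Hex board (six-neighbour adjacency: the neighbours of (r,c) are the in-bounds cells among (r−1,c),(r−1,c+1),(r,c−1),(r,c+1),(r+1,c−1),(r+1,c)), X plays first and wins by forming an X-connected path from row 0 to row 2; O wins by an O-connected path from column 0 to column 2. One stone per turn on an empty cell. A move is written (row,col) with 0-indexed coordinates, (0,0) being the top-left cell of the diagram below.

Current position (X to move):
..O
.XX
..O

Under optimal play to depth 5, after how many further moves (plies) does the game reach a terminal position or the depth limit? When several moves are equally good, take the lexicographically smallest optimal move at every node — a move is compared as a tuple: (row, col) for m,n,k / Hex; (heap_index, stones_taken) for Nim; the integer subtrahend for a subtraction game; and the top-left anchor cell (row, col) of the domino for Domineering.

PV length from [..O/.XX/..O]: 5 plies

ply 1, X at ..O/.XX/..O | (0,0)=+1→X.O/.XX/..O*; (0,1)=+1→.XO/.XX/..O; (1,0)=+1→..O/XXX/..O; (2,0)=-1→..O/.XX/X.O; (2,1)=-1→..O/.XX/.XO
ply 2, O at X.O/.XX/..O | (0,1)=-1→XOO/.XX/..O*; (1,0)=-1→X.O/OXX/..O; (2,0)=-1→X.O/.XX/O.O; (2,1)=-1→X.O/.XX/.OO
ply 3, X at XOO/.XX/..O | (1,0)=+1→XOO/XXX/..O*; (2,0)=-1→XOO/.XX/X.O; (2,1)=-1→XOO/.XX/.XO
ply 4, O at XOO/XXX/..O | (2,0)=-1→XOO/XXX/O.O*; (2,1)=-1→XOO/XXX/.OO
ply 5, X at XOO/XXX/O.O | (2,1)=+1→XOO/XXX/OXO*
ply 6: XOO/XXX/OXO is terminal -1 (O); from ..O/.XX/..O depth 5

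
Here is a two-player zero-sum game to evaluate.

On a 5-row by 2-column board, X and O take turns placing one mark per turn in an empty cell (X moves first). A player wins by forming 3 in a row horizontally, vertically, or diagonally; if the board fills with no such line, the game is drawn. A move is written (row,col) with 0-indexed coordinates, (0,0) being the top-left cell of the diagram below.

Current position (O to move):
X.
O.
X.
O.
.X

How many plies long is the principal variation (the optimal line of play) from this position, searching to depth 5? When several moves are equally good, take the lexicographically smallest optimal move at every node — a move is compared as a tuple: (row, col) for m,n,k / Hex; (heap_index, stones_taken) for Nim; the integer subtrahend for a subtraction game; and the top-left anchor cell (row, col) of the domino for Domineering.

ply 1, O at X./O./X./O./.X | (0,1)=+0→XO/O./X./O./.X*; (1,1)=+0→X./OO/X./O./.X; (2,1)=+0→X./O./XO/O./.X; (3,1)=+0→X./O./X./OO/.X; (4,0)=+0→X./O./X./O./OX
ply 2, X at XO/O./X./O./.X | (1,1)=+0→XO/OX/X./O./.X*; (2,1)=+0→XO/O./XX/O./.X; (3,1)=+0→XO/O./X./OX/.X; (4,0)=+0→XO/O./X./O./XX
ply 3, O at XO/OX/X./O./.X | (2,1)=+0→XO/OX/XO/O./.X*; (3,1)=+0→XO/OX/X./OO/.X; (4,0)=+0→XO/OX/X./O./OX
ply 4, X at XO/OX/XO/O./.X | (3,1)=+0→XO/OX/XO/OX/.X*; (4,0)=+0→XO/OX/XO/O./XX
ply 5, O at XO/OX/XO/OX/.X | (4,0)=+0→XO/OX/XO/OX/OX*
ply 6: XO/OX/XO/OX/OX is terminal +0 (X); from X./O./X./O./.X depth 5

PV length from [X./O./X./O./.X]: 5 plies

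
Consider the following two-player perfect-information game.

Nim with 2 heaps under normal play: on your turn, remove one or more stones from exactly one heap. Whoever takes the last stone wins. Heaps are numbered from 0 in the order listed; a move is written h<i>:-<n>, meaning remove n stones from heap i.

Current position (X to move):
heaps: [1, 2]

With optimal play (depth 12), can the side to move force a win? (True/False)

p1 X@[(1,2)]: h0:-1[(0,2)]-1 h1:-1[(1,1)]+1* h1:-2[(1,0)]-1
p2 O@[(1,1)]: h0:-1[(0,1)]-1* h1:-1[(1,0)]-1
p3 X@[(0,1)]: h1:-1[(0,0)]+1*
p4 O@[(0,0)] terminal -1; root [(1,2)] d12

X winning at [(1,2)]: True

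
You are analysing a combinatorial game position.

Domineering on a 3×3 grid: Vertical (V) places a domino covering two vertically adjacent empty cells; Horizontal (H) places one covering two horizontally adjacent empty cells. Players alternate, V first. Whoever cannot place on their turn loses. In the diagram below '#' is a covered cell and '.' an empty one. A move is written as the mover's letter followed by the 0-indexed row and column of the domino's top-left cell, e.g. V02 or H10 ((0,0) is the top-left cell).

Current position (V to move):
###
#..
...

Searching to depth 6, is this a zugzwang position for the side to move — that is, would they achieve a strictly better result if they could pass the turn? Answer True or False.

ply 1, V at ###/#../... | V11=+1→###/##./.#.*; V12=-1→###/#.#/..#
ply 2: ###/##./.#. is terminal -1 (H); from ###/#../... depth 6
pass branch (H moves first from the same position):
  | ply 1, H at ###/#../... | H11=+1→###/###/...*; H20=-1→###/#../##.; H21=+1→###/#../.##
  | ply 2: ###/###/... is terminal -1 (V); from ###/#../... depth 6
V moving scores +1; V passing scores -1

zugzwang(###/#../..., V) = False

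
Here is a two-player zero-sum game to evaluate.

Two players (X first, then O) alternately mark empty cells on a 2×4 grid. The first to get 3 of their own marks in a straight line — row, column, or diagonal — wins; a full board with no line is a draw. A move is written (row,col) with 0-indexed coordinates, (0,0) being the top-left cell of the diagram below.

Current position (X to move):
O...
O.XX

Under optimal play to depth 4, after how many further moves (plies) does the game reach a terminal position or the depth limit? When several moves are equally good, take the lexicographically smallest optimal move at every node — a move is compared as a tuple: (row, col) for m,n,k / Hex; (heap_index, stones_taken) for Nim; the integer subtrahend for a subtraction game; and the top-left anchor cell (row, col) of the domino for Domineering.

PV length from [O.../O.XX]: 1 ply

ply 1, X at O.../O.XX | (0,1)=+0→OX../O.XX; (0,2)=+0→O.X./O.XX; (0,3)=+0→O..X/O.XX; (1,1)=+1→O.../OXXX*
ply 2: O.../OXXX is terminal -1 (O); from O.../O.XX depth 4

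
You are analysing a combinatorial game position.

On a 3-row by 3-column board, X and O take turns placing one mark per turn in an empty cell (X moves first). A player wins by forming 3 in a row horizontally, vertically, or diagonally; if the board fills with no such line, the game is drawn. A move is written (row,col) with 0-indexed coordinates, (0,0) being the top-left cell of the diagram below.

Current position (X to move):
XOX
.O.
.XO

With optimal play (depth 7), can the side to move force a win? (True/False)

X winning at [XOX/.O./.XO]: False

[XOX/.O./.XO] X move#1: (1,0):+0/XOX/XO./.XO*, (1,2):+0/XOX/.OX/.XO, (2,0):+0/XOX/.O./XXO
[XOX/XO./.XO] O move#2: (1,2):-1/XOX/XOO/.XO, (2,0):+0/XOX/XO./OXO*
[XOX/XO./OXO] X move#3: (1,2):+0/XOX/XOX/OXO*
[XOX/XOX/OXO] end (terminal +0, O#4); searched XOX/.O./.XO to 7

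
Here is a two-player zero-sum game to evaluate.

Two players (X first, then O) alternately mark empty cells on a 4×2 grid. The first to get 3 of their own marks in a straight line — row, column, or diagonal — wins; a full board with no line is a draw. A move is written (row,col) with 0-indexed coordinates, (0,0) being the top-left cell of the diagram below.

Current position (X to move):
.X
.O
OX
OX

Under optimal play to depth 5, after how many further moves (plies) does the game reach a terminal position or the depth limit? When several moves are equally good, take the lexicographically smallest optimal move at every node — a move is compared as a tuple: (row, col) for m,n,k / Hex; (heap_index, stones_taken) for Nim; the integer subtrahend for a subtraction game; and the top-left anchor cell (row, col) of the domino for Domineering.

PV length from [.X/.O/OX/OX]: 2 plies

[.X/.O/OX/OX] X move#1: (0,0):-1/XX/.O/OX/OX, (1,0):+0/.X/XO/OX/OX*
[.X/XO/OX/OX] O move#2: (0,0):+0/OX/XO/OX/OX*
[OX/XO/OX/OX] end (terminal +0, X#3); searched .X/.O/OX/OX to 5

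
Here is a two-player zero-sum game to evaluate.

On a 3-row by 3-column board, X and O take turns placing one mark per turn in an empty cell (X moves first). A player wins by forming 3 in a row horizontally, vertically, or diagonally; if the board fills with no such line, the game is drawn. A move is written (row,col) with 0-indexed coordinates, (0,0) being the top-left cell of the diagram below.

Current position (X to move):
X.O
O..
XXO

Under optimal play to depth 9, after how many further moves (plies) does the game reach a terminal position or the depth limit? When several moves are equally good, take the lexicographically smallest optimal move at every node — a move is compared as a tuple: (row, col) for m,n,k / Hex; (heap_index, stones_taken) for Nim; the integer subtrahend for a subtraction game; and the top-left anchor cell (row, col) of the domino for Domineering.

p1 X@[X.O/O../XXO]: (0,1)[XXO/O../XXO]-1 (1,1)[X.O/OX./XXO]-1 (1,2)[X.O/O.X/XXO]+0*
p2 O@[X.O/O.X/XXO]: (0,1)[XOO/O.X/XXO]+0* (1,1)[X.O/OOX/XXO]+0
p3 X@[XOO/O.X/XXO]: (1,1)[XOO/OXX/XXO]+0*
p4 O@[XOO/OXX/XXO] terminal +0; root [X.O/O../XXO] d9

PV length from [X.O/O../XXO]: 3 plies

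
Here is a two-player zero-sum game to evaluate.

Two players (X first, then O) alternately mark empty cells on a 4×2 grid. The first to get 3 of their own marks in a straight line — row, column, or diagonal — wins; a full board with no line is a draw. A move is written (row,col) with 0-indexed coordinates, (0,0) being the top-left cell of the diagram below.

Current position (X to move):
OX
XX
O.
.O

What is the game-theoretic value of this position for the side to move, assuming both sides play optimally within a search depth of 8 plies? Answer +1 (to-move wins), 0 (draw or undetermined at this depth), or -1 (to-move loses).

value(OX/XX/O./.O, X) = +1

ply 1, X at OX/XX/O./.O | (2,1)=+1→OX/XX/OX/.O*; (3,0)=+0→OX/XX/O./XO
ply 2: OX/XX/OX/.O is terminal -1 (O); from OX/XX/O./.O depth 8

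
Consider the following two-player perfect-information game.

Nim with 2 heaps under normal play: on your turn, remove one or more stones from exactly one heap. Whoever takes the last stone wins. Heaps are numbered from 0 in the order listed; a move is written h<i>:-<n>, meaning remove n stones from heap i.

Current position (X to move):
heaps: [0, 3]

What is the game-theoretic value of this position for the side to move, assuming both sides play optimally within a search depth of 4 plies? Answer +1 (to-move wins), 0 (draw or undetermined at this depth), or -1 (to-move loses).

p1 X@[(0,3)]: h1:-1[(0,2)]-1 h1:-2[(0,1)]-1 h1:-3[(0,0)]+1*
p2 O@[(0,0)] terminal -1; root [(0,3)] d4

value((0,3), X) = +1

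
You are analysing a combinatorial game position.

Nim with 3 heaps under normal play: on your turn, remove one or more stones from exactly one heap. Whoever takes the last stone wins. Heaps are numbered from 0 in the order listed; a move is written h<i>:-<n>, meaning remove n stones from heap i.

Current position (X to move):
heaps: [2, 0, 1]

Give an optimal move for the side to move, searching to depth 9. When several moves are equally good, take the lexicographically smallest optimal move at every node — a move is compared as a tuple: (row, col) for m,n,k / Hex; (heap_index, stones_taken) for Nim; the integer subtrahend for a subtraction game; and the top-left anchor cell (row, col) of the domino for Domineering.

X's best at [(2,0,1)]: h0:-1

[(2,0,1)] X move#1: h0:-1:+1/(1,0,1)*, h0:-2:-1/(0,0,1), h2:-1:-1/(2,0,0)
[(1,0,1)] O move#2: h0:-1:-1/(0,0,1)*, h2:-1:-1/(1,0,0)
[(0,0,1)] X move#3: h2:-1:+1/(0,0,0)*
[(0,0,0)] end (terminal -1, O#4); searched (2,0,1) to 9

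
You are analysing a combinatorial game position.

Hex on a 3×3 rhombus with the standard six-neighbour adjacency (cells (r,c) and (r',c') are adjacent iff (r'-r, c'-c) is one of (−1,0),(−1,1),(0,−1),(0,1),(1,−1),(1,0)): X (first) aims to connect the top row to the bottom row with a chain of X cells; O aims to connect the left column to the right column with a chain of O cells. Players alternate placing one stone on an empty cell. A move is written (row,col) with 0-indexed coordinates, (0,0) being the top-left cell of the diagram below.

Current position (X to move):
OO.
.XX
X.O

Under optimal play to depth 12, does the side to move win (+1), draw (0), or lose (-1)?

p1 X@[OO./.XX/X.O]: (0,2)[OOX/.XX/X.O]+1* (1,0)[OO./XXX/X.O]-1 (2,1)[OO./.XX/XXO]-1
p2 O@[OOX/.XX/X.O] terminal -1; root [OO./.XX/X.O] d12

value(OO./.XX/X.O, X) = +1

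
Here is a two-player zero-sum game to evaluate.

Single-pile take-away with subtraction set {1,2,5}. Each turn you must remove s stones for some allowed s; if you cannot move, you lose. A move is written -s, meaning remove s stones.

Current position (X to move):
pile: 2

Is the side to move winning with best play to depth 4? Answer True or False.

ply 1, X at 2 | -1=-1→1; -2=+1→0*
ply 2: 0 is terminal -1 (O); from 2 depth 4

X winning at [2]: True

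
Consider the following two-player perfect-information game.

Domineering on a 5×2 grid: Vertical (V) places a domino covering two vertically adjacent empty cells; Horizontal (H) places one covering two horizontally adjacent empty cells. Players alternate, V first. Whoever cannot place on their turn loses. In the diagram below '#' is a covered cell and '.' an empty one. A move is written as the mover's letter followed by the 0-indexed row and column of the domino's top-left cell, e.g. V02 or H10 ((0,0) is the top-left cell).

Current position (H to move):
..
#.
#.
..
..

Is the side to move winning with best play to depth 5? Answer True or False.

H winning at [../#./#./../..]: True

p1 H@[../#./#./../..]: H00[##/#./#./../..]-1 H30[../#./#./##/..]+1* H40[../#./#./../##]+1
p2 V@[../#./#./##/..]: V01[.#/##/#./##/..]-1* V11[../##/##/##/..]-1
p3 H@[.#/##/#./##/..]: H40[.#/##/#./##/##]+1*
p4 V@[.#/##/#./##/##] terminal -1; root [../#./#./../..] d5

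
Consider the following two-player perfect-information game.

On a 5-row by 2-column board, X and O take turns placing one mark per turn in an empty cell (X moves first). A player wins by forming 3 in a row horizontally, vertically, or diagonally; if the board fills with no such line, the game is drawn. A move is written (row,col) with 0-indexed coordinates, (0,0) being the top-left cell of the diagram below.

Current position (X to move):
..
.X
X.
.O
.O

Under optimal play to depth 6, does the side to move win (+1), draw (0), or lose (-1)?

[../.X/X./.O/.O] X move#1: (0,0):-1/X./.X/X./.O/.O, (0,1):-1/.X/.X/X./.O/.O, (1,0):-1/../XX/X./.O/.O, (2,1):+1/../.X/XX/.O/.O*, (3,0):-1/../.X/X./XO/.O, (4,0):-1/../.X/X./.O/XO
[../.X/XX/.O/.O] O move#2: (0,0):-1/O./.X/XX/.O/.O*, (0,1):-1/.O/.X/XX/.O/.O, (1,0):-1/../OX/XX/.O/.O, (3,0):-1/../.X/XX/OO/.O, (4,0):-1/../.X/XX/.O/OO
[O./.X/XX/.O/.O] X move#3: (0,1):+1/OX/.X/XX/.O/.O*, (1,0):+1/O./XX/XX/.O/.O, (3,0):+1/O./.X/XX/XO/.O, (4,0):+1/O./.X/XX/.O/XO
[OX/.X/XX/.O/.O] end (terminal -1, O#4); searched ../.X/X./.O/.O to 6

value(../.X/X./.O/.O, X) = +1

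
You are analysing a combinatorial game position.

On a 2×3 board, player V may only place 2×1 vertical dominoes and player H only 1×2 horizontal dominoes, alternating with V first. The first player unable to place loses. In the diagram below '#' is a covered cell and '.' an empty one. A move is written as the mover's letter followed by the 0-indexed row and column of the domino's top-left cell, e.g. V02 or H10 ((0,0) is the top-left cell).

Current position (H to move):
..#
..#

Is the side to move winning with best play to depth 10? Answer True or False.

H winning at [..#/..#]: True

ply 1, H at ..#/..# | H00=+1→###/..#*; H10=+1→..#/###
ply 2: ###/..# is terminal -1 (V); from ..#/..# depth 10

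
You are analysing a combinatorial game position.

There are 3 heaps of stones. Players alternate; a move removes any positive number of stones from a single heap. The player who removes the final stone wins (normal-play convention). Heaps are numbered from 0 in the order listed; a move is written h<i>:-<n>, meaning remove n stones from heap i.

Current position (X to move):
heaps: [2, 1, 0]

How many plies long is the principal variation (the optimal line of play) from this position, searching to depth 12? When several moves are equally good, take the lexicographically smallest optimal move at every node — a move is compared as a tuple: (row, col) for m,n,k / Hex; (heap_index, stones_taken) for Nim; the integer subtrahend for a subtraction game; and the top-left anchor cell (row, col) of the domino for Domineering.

PV length from [(2,1,0)]: 3 plies

[(2,1,0)] X move#1: h0:-1:+1/(1,1,0)*, h0:-2:-1/(0,1,0), h1:-1:-1/(2,0,0)
[(1,1,0)] O move#2: h0:-1:-1/(0,1,0)*, h1:-1:-1/(1,0,0)
[(0,1,0)] X move#3: h1:-1:+1/(0,0,0)*
[(0,0,0)] end (terminal -1, O#4); searched (2,1,0) to 12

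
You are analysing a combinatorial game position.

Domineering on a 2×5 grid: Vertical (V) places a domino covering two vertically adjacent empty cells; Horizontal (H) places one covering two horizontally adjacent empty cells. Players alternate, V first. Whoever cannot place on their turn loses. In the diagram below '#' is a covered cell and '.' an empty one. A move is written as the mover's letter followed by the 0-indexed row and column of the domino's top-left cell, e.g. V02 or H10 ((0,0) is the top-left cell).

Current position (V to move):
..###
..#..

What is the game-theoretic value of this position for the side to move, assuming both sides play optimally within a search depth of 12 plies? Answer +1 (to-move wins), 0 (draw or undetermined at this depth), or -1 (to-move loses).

value(..###/..#.., V) = +1

ply 1, V at ..###/..#.. | V00=+1→#.###/#.#..*; V01=+1→.####/.##..
ply 2, H at #.###/#.#.. | H13=-1→#.###/#.###*
ply 3, V at #.###/#.### | V01=+1→#####/#####*
ply 4: #####/##### is terminal -1 (H); from ..###/..#.. depth 12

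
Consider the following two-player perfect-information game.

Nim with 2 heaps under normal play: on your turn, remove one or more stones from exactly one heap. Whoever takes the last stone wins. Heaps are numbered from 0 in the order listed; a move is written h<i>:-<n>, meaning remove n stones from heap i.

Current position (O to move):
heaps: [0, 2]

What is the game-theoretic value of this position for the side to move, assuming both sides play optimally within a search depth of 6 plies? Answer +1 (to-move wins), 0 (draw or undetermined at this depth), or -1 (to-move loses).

[(0,2)] O move#1: h1:-1:-1/(0,1), h1:-2:+1/(0,0)*
[(0,0)] end (terminal -1, X#2); searched (0,2) to 6

value((0,2), O) = +1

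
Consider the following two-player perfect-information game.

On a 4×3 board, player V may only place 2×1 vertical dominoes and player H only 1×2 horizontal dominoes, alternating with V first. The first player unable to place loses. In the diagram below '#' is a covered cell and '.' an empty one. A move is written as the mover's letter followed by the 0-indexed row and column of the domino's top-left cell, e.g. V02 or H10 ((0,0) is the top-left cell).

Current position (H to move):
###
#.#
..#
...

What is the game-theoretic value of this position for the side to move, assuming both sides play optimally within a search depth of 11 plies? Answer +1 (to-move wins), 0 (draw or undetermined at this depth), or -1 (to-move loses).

value(###/#.#/..#/..., H) = +1

p1 H@[###/#.#/..#/...]: H20[###/#.#/###/...]+1* H30[###/#.#/..#/##.]-1 H31[###/#.#/..#/.##]-1
p2 V@[###/#.#/###/...] terminal -1; root [###/#.#/..#/...] d11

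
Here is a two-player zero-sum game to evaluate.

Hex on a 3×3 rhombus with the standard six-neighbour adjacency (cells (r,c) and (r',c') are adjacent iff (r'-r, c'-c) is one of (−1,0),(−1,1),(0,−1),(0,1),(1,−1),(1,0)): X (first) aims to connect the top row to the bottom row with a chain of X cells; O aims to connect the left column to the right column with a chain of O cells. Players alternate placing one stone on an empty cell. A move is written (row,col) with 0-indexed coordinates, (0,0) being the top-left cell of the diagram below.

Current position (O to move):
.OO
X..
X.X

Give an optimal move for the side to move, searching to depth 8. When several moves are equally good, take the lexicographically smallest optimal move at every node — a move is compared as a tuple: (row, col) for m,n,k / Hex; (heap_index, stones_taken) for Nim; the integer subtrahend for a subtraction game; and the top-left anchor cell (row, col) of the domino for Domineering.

O's best at [.OO/X../X.X]: (0,0)

ply 1, O at .OO/X../X.X | (0,0)=+1→OOO/X../X.X*; (1,1)=-1→.OO/XO./X.X; (1,2)=-1→.OO/X.O/X.X; (2,1)=-1→.OO/X../XOX
ply 2: OOO/X../X.X is terminal -1 (X); from .OO/X../X.X depth 8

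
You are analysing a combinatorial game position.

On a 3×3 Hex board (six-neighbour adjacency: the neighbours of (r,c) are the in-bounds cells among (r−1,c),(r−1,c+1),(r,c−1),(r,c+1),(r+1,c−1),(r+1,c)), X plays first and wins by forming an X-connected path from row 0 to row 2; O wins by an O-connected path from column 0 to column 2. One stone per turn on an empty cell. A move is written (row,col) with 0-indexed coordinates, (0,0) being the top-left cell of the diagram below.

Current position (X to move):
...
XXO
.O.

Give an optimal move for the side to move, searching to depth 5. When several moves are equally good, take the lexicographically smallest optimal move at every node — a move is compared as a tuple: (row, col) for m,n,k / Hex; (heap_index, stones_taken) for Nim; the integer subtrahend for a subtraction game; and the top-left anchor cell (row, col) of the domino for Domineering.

ply 1, X at .../XXO/.O. | (0,0)=-1→X../XXO/.O.; (0,1)=-1→.X./XXO/.O.; (0,2)=-1→..X/XXO/.O.; (2,0)=+1→.../XXO/XO.*; (2,2)=-1→.../XXO/.OX
ply 2, O at .../XXO/XO. | (0,0)=-1→O../XXO/XO.*; (0,1)=-1→.O./XXO/XO.; (0,2)=-1→..O/XXO/XO.; (2,2)=-1→.../XXO/XOO
ply 3, X at O../XXO/XO. | (0,1)=+1→OX./XXO/XO.*; (0,2)=+1→O.X/XXO/XO.; (2,2)=+1→O../XXO/XOX
ply 4: OX./XXO/XO. is terminal -1 (O); from .../XXO/.O. depth 5

X's best at [.../XXO/.O.]: (2,0)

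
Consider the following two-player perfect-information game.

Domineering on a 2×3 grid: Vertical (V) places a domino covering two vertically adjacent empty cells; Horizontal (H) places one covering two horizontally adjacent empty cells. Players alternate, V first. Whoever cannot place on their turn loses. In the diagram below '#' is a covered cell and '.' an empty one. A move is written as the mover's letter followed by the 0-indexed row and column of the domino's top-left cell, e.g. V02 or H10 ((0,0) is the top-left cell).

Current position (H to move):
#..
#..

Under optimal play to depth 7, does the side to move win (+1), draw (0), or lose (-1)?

[#../#..] H move#1: H01:+1/###/#..*, H11:+1/#../###
[###/#..] end (terminal -1, V#2); searched #../#.. to 7

value(#../#.., H) = +1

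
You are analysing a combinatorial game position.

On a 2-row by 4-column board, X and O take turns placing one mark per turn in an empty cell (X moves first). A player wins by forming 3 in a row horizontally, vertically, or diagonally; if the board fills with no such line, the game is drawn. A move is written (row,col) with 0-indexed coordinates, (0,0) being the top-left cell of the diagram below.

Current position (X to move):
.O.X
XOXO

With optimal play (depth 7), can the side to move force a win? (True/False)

ply 1, X at .O.X/XOXO | (0,0)=+0→XO.X/XOXO*; (0,2)=+0→.OXX/XOXO
ply 2, O at XO.X/XOXO | (0,2)=+0→XOOX/XOXO*
ply 3: XOOX/XOXO is terminal +0 (X); from .O.X/XOXO depth 7

X winning at [.O.X/XOXO]: False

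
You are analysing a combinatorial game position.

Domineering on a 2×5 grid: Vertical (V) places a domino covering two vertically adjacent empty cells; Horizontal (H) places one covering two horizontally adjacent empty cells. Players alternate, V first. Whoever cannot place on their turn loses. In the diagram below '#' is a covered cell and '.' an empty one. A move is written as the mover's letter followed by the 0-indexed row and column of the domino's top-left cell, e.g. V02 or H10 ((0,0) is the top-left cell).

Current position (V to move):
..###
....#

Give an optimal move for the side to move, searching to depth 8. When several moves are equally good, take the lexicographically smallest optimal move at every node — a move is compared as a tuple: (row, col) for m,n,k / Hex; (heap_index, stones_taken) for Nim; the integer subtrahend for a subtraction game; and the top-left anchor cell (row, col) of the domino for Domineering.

[..###/....#] V move#1: V00:-1/#.###/#...#, V01:+1/.####/.#..#*
[.####/.#..#] H move#2: H12:-1/.####/.####*
[.####/.####] V move#3: V00:+1/#####/#####*
[#####/#####] end (terminal -1, H#4); searched ..###/....# to 8

V's best at [..###/....#]: V01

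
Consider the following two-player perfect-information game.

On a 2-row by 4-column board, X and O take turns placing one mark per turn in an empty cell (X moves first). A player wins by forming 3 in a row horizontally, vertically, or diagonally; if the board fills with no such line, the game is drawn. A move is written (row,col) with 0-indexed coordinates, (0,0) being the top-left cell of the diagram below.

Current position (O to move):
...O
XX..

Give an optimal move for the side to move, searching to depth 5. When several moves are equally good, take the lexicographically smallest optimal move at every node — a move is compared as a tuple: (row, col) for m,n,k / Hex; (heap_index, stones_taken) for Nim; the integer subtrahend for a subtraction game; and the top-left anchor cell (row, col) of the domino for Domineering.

O's best at [...O/XX..]: (1,2)

p1 O@[...O/XX..]: (0,0)[O..O/XX..]-1 (0,1)[.O.O/XX..]-1 (0,2)[..OO/XX..]-1 (1,2)[...O/XXO.]+0* (1,3)[...O/XX.O]-1
p2 X@[...O/XXO.]: (0,0)[X..O/XXO.]+0* (0,1)[.X.O/XXO.]+0 (0,2)[..XO/XXO.]+0 (1,3)[...O/XXOX]+0
p3 O@[X..O/XXO.]: (0,1)[XO.O/XXO.]+0* (0,2)[X.OO/XXO.]+0 (1,3)[X..O/XXOO]+0
p4 X@[XO.O/XXO.]: (0,2)[XOXO/XXO.]+0* (1,3)[XO.O/XXOX]-1
p5 O@[XOXO/XXO.]: (1,3)[XOXO/XXOO]+0*
p6 X@[XOXO/XXOO] terminal +0; root [...O/XX..] d5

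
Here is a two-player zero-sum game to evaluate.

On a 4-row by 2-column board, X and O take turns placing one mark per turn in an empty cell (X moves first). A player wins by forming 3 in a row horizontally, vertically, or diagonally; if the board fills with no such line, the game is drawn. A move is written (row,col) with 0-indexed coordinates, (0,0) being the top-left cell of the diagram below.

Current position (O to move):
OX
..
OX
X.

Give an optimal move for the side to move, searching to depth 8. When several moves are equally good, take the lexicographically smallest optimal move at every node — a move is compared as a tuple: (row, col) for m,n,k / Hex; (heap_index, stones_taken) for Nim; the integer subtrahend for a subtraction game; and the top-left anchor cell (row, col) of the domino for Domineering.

[OX/../OX/X.] O move#1: (1,0):+1/OX/O./OX/X.*, (1,1):+0/OX/.O/OX/X., (3,1):-1/OX/../OX/XO
[OX/O./OX/X.] end (terminal -1, X#2); searched OX/../OX/X. to 8

O's best at [OX/../OX/X.]: (1,0)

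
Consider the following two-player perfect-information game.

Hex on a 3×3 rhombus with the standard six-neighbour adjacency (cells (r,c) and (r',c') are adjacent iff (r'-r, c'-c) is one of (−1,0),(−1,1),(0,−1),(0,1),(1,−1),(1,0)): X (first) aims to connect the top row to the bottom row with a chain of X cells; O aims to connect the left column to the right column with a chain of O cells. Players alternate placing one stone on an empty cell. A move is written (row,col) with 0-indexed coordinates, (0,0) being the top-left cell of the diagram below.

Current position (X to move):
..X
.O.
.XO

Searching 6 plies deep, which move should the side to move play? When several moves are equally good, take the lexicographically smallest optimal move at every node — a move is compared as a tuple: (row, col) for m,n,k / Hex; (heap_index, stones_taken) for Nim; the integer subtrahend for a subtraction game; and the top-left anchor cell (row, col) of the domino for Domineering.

ply 1, X at ..X/.O./.XO | (0,0)=-1→X.X/.O./.XO; (0,1)=-1→.XX/.O./.XO; (1,0)=+1→..X/XO./.XO*; (1,2)=+1→..X/.OX/.XO; (2,0)=+1→..X/.O./XXO
ply 2, O at ..X/XO./.XO | (0,0)=-1→O.X/XO./.XO*; (0,1)=-1→.OX/XO./.XO; (1,2)=-1→..X/XOO/.XO; (2,0)=-1→..X/XO./OXO
ply 3, X at O.X/XO./.XO | (0,1)=+1→OXX/XO./.XO*; (1,2)=+1→O.X/XOX/.XO; (2,0)=+1→O.X/XO./XXO
ply 4, O at OXX/XO./.XO | (1,2)=-1→OXX/XOO/.XO*; (2,0)=-1→OXX/XO./OXO
ply 5, X at OXX/XOO/.XO | (2,0)=+1→OXX/XOO/XXO*
ply 6: OXX/XOO/XXO is terminal -1 (O); from ..X/.O./.XO depth 6

X's best at [..X/.O./.XO]: (1,0)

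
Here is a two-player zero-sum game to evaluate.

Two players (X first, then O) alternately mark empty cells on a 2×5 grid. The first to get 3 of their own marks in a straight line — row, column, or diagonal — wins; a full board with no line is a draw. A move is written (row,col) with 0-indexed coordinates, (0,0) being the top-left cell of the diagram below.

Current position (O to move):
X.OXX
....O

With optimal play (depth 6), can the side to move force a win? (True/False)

O winning at [X.OXX/....O]: False

p1 O@[X.OXX/....O]: (0,1)[XOOXX/....O]+0* (1,0)[X.OXX/O...O]+0 (1,1)[X.OXX/.O..O]+0 (1,2)[X.OXX/..O.O]+0 (1,3)[X.OXX/...OO]+0
p2 X@[XOOXX/....O]: (1,0)[XOOXX/X...O]+0* (1,1)[XOOXX/.X..O]+0 (1,2)[XOOXX/..X.O]+0 (1,3)[XOOXX/...XO]+0
p3 O@[XOOXX/X...O]: (1,1)[XOOXX/XO..O]+0* (1,2)[XOOXX/X.O.O]+0 (1,3)[XOOXX/X..OO]+0
p4 X@[XOOXX/XO..O]: (1,2)[XOOXX/XOX.O]+0* (1,3)[XOOXX/XO.XO]+0
p5 O@[XOOXX/XOX.O]: (1,3)[XOOXX/XOXOO]+0*
p6 X@[XOOXX/XOXOO] terminal +0; root [X.OXX/....O] d6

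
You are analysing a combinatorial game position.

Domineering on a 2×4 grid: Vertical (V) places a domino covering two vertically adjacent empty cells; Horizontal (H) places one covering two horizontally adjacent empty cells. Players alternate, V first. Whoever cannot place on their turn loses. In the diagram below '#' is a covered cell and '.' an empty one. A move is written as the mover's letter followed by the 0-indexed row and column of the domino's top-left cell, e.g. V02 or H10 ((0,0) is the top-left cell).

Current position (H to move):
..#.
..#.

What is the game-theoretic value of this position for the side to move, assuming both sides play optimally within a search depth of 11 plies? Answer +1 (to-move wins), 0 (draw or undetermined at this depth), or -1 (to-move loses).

[..#./..#.] H move#1: H00:+1/###./..#.*, H10:+1/..#./###.
[###./..#.] V move#2: V03:-1/####/..##*
[####/..##] H move#3: H10:+1/####/####*
[####/####] end (terminal -1, V#4); searched ..#./..#. to 11

value(..#./..#., H) = +1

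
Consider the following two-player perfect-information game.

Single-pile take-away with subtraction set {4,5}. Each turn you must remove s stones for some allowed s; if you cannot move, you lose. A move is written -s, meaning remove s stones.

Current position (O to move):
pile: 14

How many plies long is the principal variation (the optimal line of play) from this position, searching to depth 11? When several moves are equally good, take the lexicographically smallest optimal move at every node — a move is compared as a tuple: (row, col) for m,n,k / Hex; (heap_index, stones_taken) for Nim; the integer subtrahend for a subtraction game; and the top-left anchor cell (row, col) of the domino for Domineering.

ply 1, O at 14 | -4=+1→10*; -5=+1→9
ply 2, X at 10 | -4=-1→6*; -5=-1→5
ply 3, O at 6 | -4=+1→2*; -5=+1→1
ply 4: 2 is terminal -1 (X); from 14 depth 11

PV length from [14]: 3 plies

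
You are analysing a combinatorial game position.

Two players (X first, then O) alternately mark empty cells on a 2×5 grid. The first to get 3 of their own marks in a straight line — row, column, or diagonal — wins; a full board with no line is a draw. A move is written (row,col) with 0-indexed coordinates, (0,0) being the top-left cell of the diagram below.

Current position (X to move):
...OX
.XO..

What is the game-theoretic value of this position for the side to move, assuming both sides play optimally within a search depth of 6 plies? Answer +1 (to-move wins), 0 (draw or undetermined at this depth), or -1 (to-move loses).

ply 1, X at ...OX/.XO.. | (0,0)=+0→X..OX/.XO..*; (0,1)=+0→.X.OX/.XO..; (0,2)=+0→..XOX/.XO..; (1,0)=+0→...OX/XXO..; (1,3)=+0→...OX/.XOX.; (1,4)=+0→...OX/.XO.X
ply 2, O at X..OX/.XO.. | (0,1)=+0→XO.OX/.XO..*; (0,2)=+0→X.OOX/.XO..; (1,0)=+0→X..OX/OXO..; (1,3)=+0→X..OX/.XOO.; (1,4)=+0→X..OX/.XO.O
ply 3, X at XO.OX/.XO.. | (0,2)=+0→XOXOX/.XO..*; (1,0)=-1→XO.OX/XXO..; (1,3)=-1→XO.OX/.XOX.; (1,4)=-1→XO.OX/.XO.X
ply 4, O at XOXOX/.XO.. | (1,0)=+0→XOXOX/OXO..*; (1,3)=+0→XOXOX/.XOO.; (1,4)=+0→XOXOX/.XO.O
ply 5, X at XOXOX/OXO.. | (1,3)=+0→XOXOX/OXOX.*; (1,4)=+0→XOXOX/OXO.X
ply 6, O at XOXOX/OXOX. | (1,4)=+0→XOXOX/OXOXO*
ply 7: XOXOX/OXOXO is terminal +0 (X); from ...OX/.XO.. depth 6

value(...OX/.XO.., X) = 0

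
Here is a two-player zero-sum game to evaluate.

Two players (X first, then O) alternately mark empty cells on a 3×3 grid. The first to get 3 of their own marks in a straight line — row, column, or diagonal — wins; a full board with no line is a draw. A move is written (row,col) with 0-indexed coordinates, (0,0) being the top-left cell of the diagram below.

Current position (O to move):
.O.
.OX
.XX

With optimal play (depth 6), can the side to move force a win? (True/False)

p1 O@[.O./.OX/.XX]: (0,0)[OO./.OX/.XX]-1* (0,2)[.OO/.OX/.XX]-1 (1,0)[.O./OOX/.XX]-1 (2,0)[.O./.OX/OXX]-1
p2 X@[OO./.OX/.XX]: (0,2)[OOX/.OX/.XX]+1* (1,0)[OO./XOX/.XX]-1 (2,0)[OO./.OX/XXX]+1
p3 O@[OOX/.OX/.XX] terminal -1; root [.O./.OX/.XX] d6

O winning at [.O./.OX/.XX]: False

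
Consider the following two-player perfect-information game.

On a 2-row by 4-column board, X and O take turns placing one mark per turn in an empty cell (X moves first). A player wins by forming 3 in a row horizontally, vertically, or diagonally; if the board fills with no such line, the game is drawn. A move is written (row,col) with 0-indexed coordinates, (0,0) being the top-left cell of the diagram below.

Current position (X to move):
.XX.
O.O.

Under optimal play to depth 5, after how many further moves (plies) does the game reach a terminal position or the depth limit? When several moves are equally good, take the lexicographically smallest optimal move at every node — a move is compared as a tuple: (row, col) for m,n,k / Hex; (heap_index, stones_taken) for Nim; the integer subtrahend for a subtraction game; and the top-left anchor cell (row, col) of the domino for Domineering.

PV length from [.XX./O.O.]: 1 ply

ply 1, X at .XX./O.O. | (0,0)=+1→XXX./O.O.*; (0,3)=+1→.XXX/O.O.; (1,1)=+1→.XX./OXO.; (1,3)=-1→.XX./O.OX
ply 2: XXX./O.O. is terminal -1 (O); from .XX./O.O. depth 5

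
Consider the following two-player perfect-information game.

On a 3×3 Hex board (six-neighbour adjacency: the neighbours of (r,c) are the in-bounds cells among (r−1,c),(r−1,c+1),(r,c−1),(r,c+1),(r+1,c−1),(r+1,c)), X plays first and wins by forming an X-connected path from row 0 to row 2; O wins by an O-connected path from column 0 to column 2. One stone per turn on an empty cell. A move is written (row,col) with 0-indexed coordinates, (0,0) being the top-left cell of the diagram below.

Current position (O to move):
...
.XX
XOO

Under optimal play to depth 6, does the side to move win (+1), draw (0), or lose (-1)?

value(.../.XX/XOO, O) = -1

ply 1, O at .../.XX/XOO | (0,0)=-1→O../.XX/XOO*; (0,1)=-1→.O./.XX/XOO; (0,2)=-1→..O/.XX/XOO; (1,0)=-1→.../OXX/XOO
ply 2, X at O../.XX/XOO | (0,1)=+1→OX./.XX/XOO*; (0,2)=+1→O.X/.XX/XOO; (1,0)=+1→O../XXX/XOO
ply 3: OX./.XX/XOO is terminal -1 (O); from .../.XX/XOO depth 6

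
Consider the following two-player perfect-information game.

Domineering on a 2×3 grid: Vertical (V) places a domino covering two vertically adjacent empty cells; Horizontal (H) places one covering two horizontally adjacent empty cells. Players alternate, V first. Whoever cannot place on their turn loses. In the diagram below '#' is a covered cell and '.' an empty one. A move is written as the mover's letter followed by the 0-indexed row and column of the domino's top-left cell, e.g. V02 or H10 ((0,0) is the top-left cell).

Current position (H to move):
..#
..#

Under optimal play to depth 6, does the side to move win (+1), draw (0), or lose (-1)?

value(..#/..#, H) = +1

[..#/..#] H move#1: H00:+1/###/..#*, H10:+1/..#/###
[###/..#] end (terminal -1, V#2); searched ..#/..# to 6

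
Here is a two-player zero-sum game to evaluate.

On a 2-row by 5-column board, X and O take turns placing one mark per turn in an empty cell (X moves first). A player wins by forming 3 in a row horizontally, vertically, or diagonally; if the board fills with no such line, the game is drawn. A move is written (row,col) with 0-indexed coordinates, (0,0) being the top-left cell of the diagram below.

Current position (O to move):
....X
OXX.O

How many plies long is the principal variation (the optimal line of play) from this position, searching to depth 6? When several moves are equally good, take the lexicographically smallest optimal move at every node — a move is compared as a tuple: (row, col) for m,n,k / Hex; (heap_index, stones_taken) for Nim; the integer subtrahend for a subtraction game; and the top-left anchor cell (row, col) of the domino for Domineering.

PV length from [....X/OXX.O]: 5 plies

p1 O@[....X/OXX.O]: (0,0)[O...X/OXX.O]-1 (0,1)[.O..X/OXX.O]-1 (0,2)[..O.X/OXX.O]-1 (0,3)[...OX/OXX.O]-1 (1,3)[....X/OXXOO]+0*
p2 X@[....X/OXXOO]: (0,0)[X...X/OXXOO]+0* (0,1)[.X..X/OXXOO]+0 (0,2)[..X.X/OXXOO]+0 (0,3)[...XX/OXXOO]+0
p3 O@[X...X/OXXOO]: (0,1)[XO..X/OXXOO]+0* (0,2)[X.O.X/OXXOO]+0 (0,3)[X..OX/OXXOO]+0
p4 X@[XO..X/OXXOO]: (0,2)[XOX.X/OXXOO]+0* (0,3)[XO.XX/OXXOO]+0
p5 O@[XOX.X/OXXOO]: (0,3)[XOXOX/OXXOO]+0*
p6 X@[XOXOX/OXXOO] terminal +0; root [....X/OXX.O] d6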